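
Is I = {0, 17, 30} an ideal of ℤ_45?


Check ideal conditions for I = {0, 17, 30} in ℤ_45:
(1) I is an additive subgroup? No
(2) For r ∈ ℤ_45 and a ∈ I: r·a ∈ I? No  [counterexample: r=2, a=17, r·a mod 45 = 34 ∉ I]

No, I is not an ideal of ℤ_45


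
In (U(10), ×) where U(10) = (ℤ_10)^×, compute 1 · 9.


Operation: multiplication mod 10
1 · 9 = (a × b) mod 10 with a = 1, b = 9

1 · 9 = 9


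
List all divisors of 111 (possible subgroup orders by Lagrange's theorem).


Lagrange's theorem: |H| divides |G|
|G| = 111
Divisors of 111: 1, 3, 37, 111

Possible subgroup orders: {1, 3, 37, 111}


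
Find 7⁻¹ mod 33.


Use the extended Euclidean algorithm to write 1 = 7·s + 33·t; then s mod 33 is the inverse.
Euclidean algorithm:
  7 = 0·33 + 7
  33 = 4·7 + 5
  7 = 1·5 + 2
  5 = 2·2 + 1
  2 = 2·1 + 0
gcd(7,33) = 1
Back-substitution gives: 7·(-14) + 33·(3) = 1
So 7⁻¹ ≡ -14 ≡ 19 (mod 33)
Check: 7 × 19 = 133 ≡ 1 (mod 33) ✓

7⁻¹ ≡ 19 (mod 33)


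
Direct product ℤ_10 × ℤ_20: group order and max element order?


|ℤ_10 × ℤ_20| = 10 × 20 = 200
Max element order = lcm(10,20) = 20
Cyclic? No (gcd=10)

|ℤ_10×ℤ_20| = 200, max element order = 20


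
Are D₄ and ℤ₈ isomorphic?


Comparing D₄ and ℤ₈:
D₄ is non-abelian, ℤ₈ is abelian

No, D₄ ≇ ℤ₈


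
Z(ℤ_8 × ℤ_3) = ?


Z(G) = {g ∈ G | gx = xg for all x ∈ G}
Direct product of abelian groups is abelian, so Z(G) = G

Z(ℤ_8 × ℤ_3) = ℤ_8 × ℤ_3


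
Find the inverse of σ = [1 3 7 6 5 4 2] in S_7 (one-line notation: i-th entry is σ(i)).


To find σ⁻¹, swap domain and range:
σ(1) = 1 → σ⁻¹(1) = 1
σ(2) = 3 → σ⁻¹(3) = 2
σ(3) = 7 → σ⁻¹(7) = 3
σ(4) = 6 → σ⁻¹(6) = 4
σ(5) = 5 → σ⁻¹(5) = 5
σ(6) = 4 → σ⁻¹(4) = 6
σ(7) = 2 → σ⁻¹(2) = 7

σ⁻¹ = [1 7 2 6 5 4 3]


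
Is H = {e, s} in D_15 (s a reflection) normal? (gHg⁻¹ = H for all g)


H = {e, s} in D_15 (s a reflection)
r·s·r⁻¹ = sr⁻² ≠ s for n ≥ 3, so {e, s} is not closed under conjugation

No, not a normal subgroup


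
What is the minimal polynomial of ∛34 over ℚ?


∛34 satisfies x³ - 34 = 0, irreducible over ℚ (no rational root; 34 is not a perfect cube)

Minimal polynomial: x³ - 34


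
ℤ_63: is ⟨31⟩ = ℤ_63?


g generates ℤ_n iff gcd(g, n) = 1
gcd(31, 63) = 1
Since gcd = 1, 31 is a generator.

Yes, 31 generates ℤ_63


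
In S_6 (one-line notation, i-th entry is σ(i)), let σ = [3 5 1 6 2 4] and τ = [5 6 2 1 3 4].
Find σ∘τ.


σ∘τ: apply τ first, then σ
1 →τ 5 →σ 2
2 →τ 6 →σ 4
3 →τ 2 →σ 5
4 →τ 1 →σ 3
5 →τ 3 →σ 1
6 →τ 4 →σ 6

σ∘τ = [2 4 5 3 1 6]


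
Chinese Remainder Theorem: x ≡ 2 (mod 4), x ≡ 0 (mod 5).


m₁ = 4, m₂ = 5, gcd = 1, so CRT applies. M = m₁·m₂ = 20
Let M₁ = M/m₁ = 5, M₂ = M/m₂ = 4
Find y₁ ≡ M₁⁻¹ (mod m₁): 5⁻¹ ≡ 1 (mod 4)
Find y₂ ≡ M₂⁻¹ (mod m₂): 4⁻¹ ≡ 4 (mod 5)
x = a₁·M₁·y₁ + a₂·M₂·y₂ = 2·5·1 + 0·4·4 = 10
Reduce mod 20: x ≡ 10
Check: 10 mod 4 = 2 ✓, 10 mod 5 = 0 ✓

x ≡ 10 (mod 20)


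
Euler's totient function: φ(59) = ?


Factor n: 59 = 59
φ(n) = n · ∏(1 - 1/p) over distinct primes p | n
φ(59) = 59 · (1 - 1/59) = 58

φ(59) = 58


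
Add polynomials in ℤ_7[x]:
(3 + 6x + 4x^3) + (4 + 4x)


Add coefficients mod 7:
x^0: 3 + 4 = 0 (mod 7)
x^1: 6 + 4 = 3 (mod 7)
x^2: 0 + 0 = 0 (mod 7)
x^3: 4 + 0 = 4 (mod 7)
Result: 3x + 4x^3

f + g = 3x + 4x^3


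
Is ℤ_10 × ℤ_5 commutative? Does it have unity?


Direct product ring; commutative with unity (1,1); but (1,0)·(0,1) = (0,0) gives zero divisors, so not an integral domain
Commutative: Yes
Integral domain: No
Has unity: Yes

ℤ_10 × ℤ_5: Commutative=Yes, Unity=Yes


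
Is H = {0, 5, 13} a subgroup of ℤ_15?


Subgroup test for H = {0, 5, 13} in (ℤ_15, +):
(1) 0 ∈ H? Yes
(2) Closure: for all a,b ∈ H, (a+b) mod 15 ∈ H? No  [counterexample: 5 + 5 = 10 ∉ H]
(3) Inverses: for all a ∈ H, -a mod 15 ∈ H? No

No, H is not a subgroup of ℤ_15


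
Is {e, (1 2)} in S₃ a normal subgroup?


H = {e, (1 2)} in S₃
(1 3)(1 2)(1 3)⁻¹ = (2 3) ∉ {e, (1 2)}, so it is not normal

No, not a normal subgroup


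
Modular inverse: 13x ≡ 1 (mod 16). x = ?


Use the extended Euclidean algorithm to write 1 = 13·s + 16·t; then s mod 16 is the inverse.
Euclidean algorithm:
  13 = 0·16 + 13
  16 = 1·13 + 3
  13 = 4·3 + 1
  3 = 3·1 + 0
gcd(13,16) = 1
Back-substitution gives: 13·(5) + 16·(-4) = 1
So 13⁻¹ ≡ 5 ≡ 5 (mod 16)
Check: 13 × 5 = 65 ≡ 1 (mod 16) ✓

13⁻¹ ≡ 5 (mod 16)


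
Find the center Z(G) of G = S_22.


Z(G) = {g ∈ G | gx = xg for all x ∈ G}
S_n is non-abelian for n ≥ 3; Z(S_22) is trivial

Z(S_22) = {e}


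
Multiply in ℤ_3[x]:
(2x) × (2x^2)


Expand and collect like terms; reduce coefficients mod 3:
x^0: 0·0 = 0 ≡ 0 (mod 3)
x^1: 0·0 + 2·0 = 0 ≡ 0 (mod 3)
x^2: 0·2 + 2·0 = 0 ≡ 0 (mod 3)
x^3: 2·2 = 4 ≡ 1 (mod 3)
Result: x^3

f · g = x^3


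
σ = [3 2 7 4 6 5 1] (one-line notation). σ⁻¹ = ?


To find σ⁻¹, swap domain and range:
σ(1) = 3 → σ⁻¹(3) = 1
σ(2) = 2 → σ⁻¹(2) = 2
σ(3) = 7 → σ⁻¹(7) = 3
σ(4) = 4 → σ⁻¹(4) = 4
σ(5) = 6 → σ⁻¹(6) = 5
σ(6) = 5 → σ⁻¹(5) = 6
σ(7) = 1 → σ⁻¹(1) = 7

σ⁻¹ = [7 2 1 4 6 5 3]


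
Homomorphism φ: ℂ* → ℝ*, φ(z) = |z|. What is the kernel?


Kernel = preimage of identity
ker(φ) = {z ∈ ℂ* | |z| = 1} = unit circle S¹

ker(φ) = S¹ (unit circle)


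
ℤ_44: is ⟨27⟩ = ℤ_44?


g generates ℤ_n iff gcd(g, n) = 1
gcd(27, 44) = 1
Since gcd = 1, 27 is a generator.

Yes, 27 generates ℤ_44


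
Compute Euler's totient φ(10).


φ(n) = count of k ∈ {1,...,n} with gcd(k,n)=1
Coprimes to 10: {1, 3, 7, 9}
Count: 4

φ(10) = 4


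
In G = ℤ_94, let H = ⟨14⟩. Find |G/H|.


|⟨14⟩| = n / gcd(14, 94) = 94 / 2 = 47
H is normal (ℤ_94 is abelian).
|G/H| = |G| / |H| = 94 / 47 = 2

|G/H| = 2


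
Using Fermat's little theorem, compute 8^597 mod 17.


Fermat's little theorem: if p is prime and gcd(a,p)=1, then a^(p-1) ≡ 1 (mod p)
p = 17 is prime, gcd(8,17) = 1
Reduce exponent: 597 mod 16 = 5
So 8^597 ≡ 8^5 (mod 17)
8^5 mod 17 = 9

8^597 ≡ 9 (mod 17)


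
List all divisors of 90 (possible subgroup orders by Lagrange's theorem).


Lagrange's theorem: |H| divides |G|
|G| = 90
Divisors of 90: 1, 2, 3, 5, 6, 9, 10, 15, 18, 30, 45, 90

Possible subgroup orders: {1, 2, 3, 5, 6, 9, 10, 15, 18, 30, 45, 90}


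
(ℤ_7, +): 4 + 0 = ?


Operation: addition mod 7
4 + 0 = (a + b) mod 7 with a = 4, b = 0

4 + 0 = 4


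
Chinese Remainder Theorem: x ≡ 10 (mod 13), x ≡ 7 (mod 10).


m₁ = 13, m₂ = 10, gcd = 1, so CRT applies. M = m₁·m₂ = 130
Let M₁ = M/m₁ = 10, M₂ = M/m₂ = 13
Find y₁ ≡ M₁⁻¹ (mod m₁): 10⁻¹ ≡ 4 (mod 13)
Find y₂ ≡ M₂⁻¹ (mod m₂): 13⁻¹ ≡ 7 (mod 10)
x = a₁·M₁·y₁ + a₂·M₂·y₂ = 10·10·4 + 7·13·7 = 1037
Reduce mod 130: x ≡ 127
Check: 127 mod 13 = 10 ✓, 127 mod 10 = 7 ✓

x ≡ 127 (mod 130)


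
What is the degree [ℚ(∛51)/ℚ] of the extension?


∛51 has minimal polynomial x³ - 51 (irreducible over ℚ since 51 is not a perfect cube)

[ℚ(∛51)/ℚ] = 3


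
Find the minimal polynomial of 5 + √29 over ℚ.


Let α = 5 + √29. Then α - 5 = √29, so (α - 5)² = 29, giving α² - 10α - 4 = 0. Degree 2 and α ∉ ℚ, so this is the minimal polynomial.

Minimal polynomial: x² - 10x - 4


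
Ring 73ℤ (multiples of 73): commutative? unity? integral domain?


73ℤ is a commutative ring under +,× but has no multiplicative identity (1 ∉ 73ℤ); it has no zero divisors, but without unity it is not an integral domain
Commutative: Yes
Integral domain: No
Has unity: No

73ℤ (multiples of 73): Commutative=Yes, Unity=No


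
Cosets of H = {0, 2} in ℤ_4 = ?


H = {0, 2}, |H| = 2
Number of cosets = |G|/|H| = 4/2 = 2
0 + H = {0, 2}
1 + H = {1, 3}

Cosets: 0+H={0,2}; 1+H={1,3}


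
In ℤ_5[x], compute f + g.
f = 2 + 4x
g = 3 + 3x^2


Add coefficients mod 5:
x^0: 2 + 3 = 0 (mod 5)
x^1: 4 + 0 = 4 (mod 5)
x^2: 0 + 3 = 3 (mod 5)
Result: 4x + 3x^2

f + g = 4x + 3x^2


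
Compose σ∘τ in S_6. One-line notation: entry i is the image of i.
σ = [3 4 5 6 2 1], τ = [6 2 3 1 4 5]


σ∘τ: apply τ first, then σ
1 →τ 6 →σ 1
2 →τ 2 →σ 4
3 →τ 3 →σ 5
4 →τ 1 →σ 3
5 →τ 4 →σ 6
6 →τ 5 →σ 2

σ∘τ = [1 4 5 3 6 2]


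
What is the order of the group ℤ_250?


ℤ_n has n elements.

|ℤ_250| = 250


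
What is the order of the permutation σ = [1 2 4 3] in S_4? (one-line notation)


Cycle decomposition: (3 4)
Cycle lengths: 2
Order = lcm(2) = 2

ord(σ) = 2


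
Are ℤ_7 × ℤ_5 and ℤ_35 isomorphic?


Comparing ℤ_7 × ℤ_5 and ℤ_35:
gcd(7,5) = 1, so ℤ_7 × ℤ_5 ≅ ℤ_35 (CRT)

Yes, ℤ_7 × ℤ_5 ≅ ℤ_35


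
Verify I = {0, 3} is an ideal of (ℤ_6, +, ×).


Check ideal conditions for I = {0, 3} in ℤ_6:
(1) I is an additive subgroup? Yes
(2) For r ∈ ℤ_6 and a ∈ I: r·a ∈ I? Yes

Yes, I is an ideal of ℤ_6


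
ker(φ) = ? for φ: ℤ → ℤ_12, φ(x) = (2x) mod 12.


Kernel = preimage of identity
ker(φ) = {x ∈ ℤ : 2x ≡ 0 (mod 12)}. gcd(2,12) = 2, so 2x ≡ 0 (mod 12) ⟺ x ≡ 0 (mod 12/2 = 6). Hence ker(φ) = 6ℤ

ker(φ) = 6ℤ


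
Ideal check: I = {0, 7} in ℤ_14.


Check ideal conditions for I = {0, 7} in ℤ_14:
(1) I is an additive subgroup? Yes
(2) For r ∈ ℤ_14 and a ∈ I: r·a ∈ I? Yes

Yes, I is an ideal of ℤ_14


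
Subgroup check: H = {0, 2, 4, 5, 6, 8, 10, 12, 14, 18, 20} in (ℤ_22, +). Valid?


Subgroup test for H = {0, 2, 4, 5, 6, 8, 10, 12, 14, 18, 20} in (ℤ_22, +):
(1) 0 ∈ H? Yes
(2) Closure: for all a,b ∈ H, (a+b) mod 22 ∈ H? No  [counterexample: 2 + 5 = 7 ∉ H]
(3) Inverses: for all a ∈ H, -a mod 22 ∈ H? No

No, H is not a subgroup of ℤ_22


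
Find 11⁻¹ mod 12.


Use the extended Euclidean algorithm to write 1 = 11·s + 12·t; then s mod 12 is the inverse.
Euclidean algorithm:
  11 = 0·12 + 11
  12 = 1·11 + 1
  11 = 11·1 + 0
gcd(11,12) = 1
Back-substitution gives: 11·(-1) + 12·(1) = 1
So 11⁻¹ ≡ -1 ≡ 11 (mod 12)
Check: 11 × 11 = 121 ≡ 1 (mod 12) ✓

11⁻¹ ≡ 11 (mod 12)


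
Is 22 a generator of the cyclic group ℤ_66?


g generates ℤ_n iff gcd(g, n) = 1
gcd(22, 66) = 22
Since gcd = 22 ≠ 1, ⟨22⟩ has order 3 < 66, so 22 is not a generator.

No, 22 does not generate ℤ_66


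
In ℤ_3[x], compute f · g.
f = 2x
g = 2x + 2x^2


Expand and collect like terms; reduce coefficients mod 3:
x^0: 0·0 = 0 ≡ 0 (mod 3)
x^1: 0·2 + 2·0 = 0 ≡ 0 (mod 3)
x^2: 0·2 + 2·2 = 4 ≡ 1 (mod 3)
x^3: 2·2 = 4 ≡ 1 (mod 3)
Result: x^2 + x^3

f · g = x^2 + x^3


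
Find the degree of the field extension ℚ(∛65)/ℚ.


∛65 has minimal polynomial x³ - 65 (irreducible over ℚ since 65 is not a perfect cube)

[ℚ(∛65)/ℚ] = 3


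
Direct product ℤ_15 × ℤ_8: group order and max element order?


|ℤ_15 × ℤ_8| = 15 × 8 = 120
Max element order = lcm(15,8) = 120
Cyclic? Yes (gcd=1)

|ℤ_15×ℤ_8| = 120, max element order = 120


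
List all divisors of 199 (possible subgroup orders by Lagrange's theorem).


Lagrange's theorem: |H| divides |G|
|G| = 199
Divisors of 199: 1, 199

Possible subgroup orders: {1, 199}


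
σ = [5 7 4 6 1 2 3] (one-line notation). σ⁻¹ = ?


To find σ⁻¹, swap domain and range:
σ(1) = 5 → σ⁻¹(5) = 1
σ(2) = 7 → σ⁻¹(7) = 2
σ(3) = 4 → σ⁻¹(4) = 3
σ(4) = 6 → σ⁻¹(6) = 4
σ(5) = 1 → σ⁻¹(1) = 5
σ(6) = 2 → σ⁻¹(2) = 6
σ(7) = 3 → σ⁻¹(3) = 7

σ⁻¹ = [5 6 7 3 1 4 2]


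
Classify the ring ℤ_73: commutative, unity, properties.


ℤ_73 is a commutative ring with unity 1; 73 is prime, so ℤ_73 is a field (hence an integral domain)
Commutative: Yes
Integral domain: Yes
Has unity: Yes

ℤ_73: Commutative=Yes, Unity=Yes


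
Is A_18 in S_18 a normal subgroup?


H = A_18 in S_18
A_18 has index 2 in S_18, and every subgroup of index 2 is normal

Yes, normal subgroup


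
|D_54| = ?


|D_n| = 2n (n rotations and n reflections)
|D_54| = 2×54 = 108

|D_54| = 108


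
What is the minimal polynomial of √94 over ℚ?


√94 satisfies x² - 94 = 0, irreducible over ℚ since 94 is squarefree

Minimal polynomial: x² - 94


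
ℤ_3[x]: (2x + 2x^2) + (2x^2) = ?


Add coefficients mod 3:
x^0: 0 + 0 = 0 (mod 3)
x^1: 2 + 0 = 2 (mod 3)
x^2: 2 + 2 = 1 (mod 3)
Result: 2x + x^2

f + g = 2x + x^2


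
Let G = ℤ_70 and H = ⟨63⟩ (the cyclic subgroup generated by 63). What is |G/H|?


|⟨63⟩| = n / gcd(63, 70) = 70 / 7 = 10
H is normal (ℤ_70 is abelian).
|G/H| = |G| / |H| = 70 / 10 = 7

|G/H| = 7


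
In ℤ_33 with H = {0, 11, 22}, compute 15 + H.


15 + H = {15 + h (mod 33) : h ∈ H}
15+0=15, 15+11=26, 15+22=4
15 + H = {4, 15, 26} = 4 + H

15 + H = {4, 15, 26}


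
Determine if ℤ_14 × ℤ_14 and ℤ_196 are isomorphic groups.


Comparing ℤ_14 × ℤ_14 and ℤ_196:
gcd(14,14) = 14 ≠ 1. Max element order in ℤ_14×ℤ_14 is lcm(14,14) = 14 < 196, so it has no element of order 196

No, ℤ_14 × ℤ_14 ≇ ℤ_196


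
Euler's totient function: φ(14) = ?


φ(n) = count of k ∈ {1,...,n} with gcd(k,n)=1
Coprimes to 14: {1, 3, 5, 9, 11, 13}
Count: 6

φ(14) = 6


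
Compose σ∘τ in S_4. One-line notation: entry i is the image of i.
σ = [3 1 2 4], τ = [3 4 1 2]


σ∘τ: apply τ first, then σ
1 →τ 3 →σ 2
2 →τ 4 →σ 4
3 →τ 1 →σ 3
4 →τ 2 →σ 1

σ∘τ = [2 4 3 1]


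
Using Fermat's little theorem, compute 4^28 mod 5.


Fermat's little theorem: if p is prime and gcd(a,p)=1, then a^(p-1) ≡ 1 (mod p)
p = 5 is prime, gcd(4,5) = 1
Reduce exponent: 28 mod 4 = 0
So 4^28 ≡ 4^0 (mod 5)
4^0 = 1

4^28 ≡ 1 (mod 5)


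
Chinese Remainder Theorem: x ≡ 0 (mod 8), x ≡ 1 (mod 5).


m₁ = 8, m₂ = 5, gcd = 1, so CRT applies. M = m₁·m₂ = 40
Let M₁ = M/m₁ = 5, M₂ = M/m₂ = 8
Find y₁ ≡ M₁⁻¹ (mod m₁): 5⁻¹ ≡ 5 (mod 8)
Find y₂ ≡ M₂⁻¹ (mod m₂): 8⁻¹ ≡ 2 (mod 5)
x = a₁·M₁·y₁ + a₂·M₂·y₂ = 0·5·5 + 1·8·2 = 16
Reduce mod 40: x ≡ 16
Check: 16 mod 8 = 0 ✓, 16 mod 5 = 1 ✓

x ≡ 16 (mod 40)


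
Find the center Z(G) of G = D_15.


Z(G) = {g ∈ G | gx = xg for all x ∈ G}
For odd n, Z(D_n) = {e}: no nontrivial rotation commutes with all reflections

Z(D_15) = {e}


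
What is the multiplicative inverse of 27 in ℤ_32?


Use the extended Euclidean algorithm to write 1 = 27·s + 32·t; then s mod 32 is the inverse.
Euclidean algorithm:
  27 = 0·32 + 27
  32 = 1·27 + 5
  27 = 5·5 + 2
  5 = 2·2 + 1
  2 = 2·1 + 0
gcd(27,32) = 1
Back-substitution gives: 27·(-13) + 32·(11) = 1
So 27⁻¹ ≡ -13 ≡ 19 (mod 32)
Check: 27 × 19 = 513 ≡ 1 (mod 32) ✓

27⁻¹ ≡ 19 (mod 32)


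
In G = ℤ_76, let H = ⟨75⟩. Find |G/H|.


|⟨75⟩| = n / gcd(75, 76) = 76 / 1 = 76
H is normal (ℤ_76 is abelian).
|G/H| = |G| / |H| = 76 / 76 = 1

|G/H| = 1


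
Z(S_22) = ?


Z(G) = {g ∈ G | gx = xg for all x ∈ G}
S_n is non-abelian for n ≥ 3; Z(S_22) is trivial

Z(S_22) = {e}


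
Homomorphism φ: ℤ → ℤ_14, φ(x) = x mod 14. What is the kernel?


Kernel = preimage of identity
ker(φ) = {x ∈ ℤ : x ≡ 0 (mod 14)} = 14ℤ = {0, ±14, ±28, ...}

ker(φ) = 14ℤ


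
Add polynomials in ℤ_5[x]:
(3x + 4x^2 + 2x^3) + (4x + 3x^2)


Add coefficients mod 5:
x^0: 0 + 0 = 0 (mod 5)
x^1: 3 + 4 = 2 (mod 5)
x^2: 4 + 3 = 2 (mod 5)
x^3: 2 + 0 = 2 (mod 5)
Result: 2x + 2x^2 + 2x^3

f + g = 2x + 2x^2 + 2x^3


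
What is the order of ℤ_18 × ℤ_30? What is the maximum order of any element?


|ℤ_18 × ℤ_30| = 18 × 30 = 540
Max element order = lcm(18,30) = 90
Cyclic? No (gcd=6)

|ℤ_18×ℤ_30| = 540, max element order = 90


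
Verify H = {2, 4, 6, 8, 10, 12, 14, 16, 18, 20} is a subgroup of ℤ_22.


Subgroup test for H = {2, 4, 6, 8, 10, 12, 14, 16, 18, 20} in (ℤ_22, +):
(1) 0 ∈ H? No
(2) Closure: for all a,b ∈ H, (a+b) mod 22 ∈ H? No  [counterexample: 2 + 20 = 0 ∉ H]
(3) Inverses: for all a ∈ H, -a mod 22 ∈ H? Yes

No, H is not a subgroup of ℤ_22


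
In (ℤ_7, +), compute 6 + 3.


Operation: addition mod 7
6 + 3 = (a + b) mod 7 with a = 6, b = 3

6 + 3 = 2


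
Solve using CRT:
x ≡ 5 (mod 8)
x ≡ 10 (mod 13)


m₁ = 8, m₂ = 13, gcd = 1, so CRT applies. M = m₁·m₂ = 104
Let M₁ = M/m₁ = 13, M₂ = M/m₂ = 8
Find y₁ ≡ M₁⁻¹ (mod m₁): 13⁻¹ ≡ 5 (mod 8)
Find y₂ ≡ M₂⁻¹ (mod m₂): 8⁻¹ ≡ 5 (mod 13)
x = a₁·M₁·y₁ + a₂·M₂·y₂ = 5·13·5 + 10·8·5 = 725
Reduce mod 104: x ≡ 101
Check: 101 mod 8 = 5 ✓, 101 mod 13 = 10 ✓

x ≡ 101 (mod 104)


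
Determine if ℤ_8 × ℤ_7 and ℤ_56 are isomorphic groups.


Comparing ℤ_8 × ℤ_7 and ℤ_56:
gcd(8,7) = 1, so ℤ_8 × ℤ_7 ≅ ℤ_56 (CRT)

Yes, ℤ_8 × ℤ_7 ≅ ℤ_56


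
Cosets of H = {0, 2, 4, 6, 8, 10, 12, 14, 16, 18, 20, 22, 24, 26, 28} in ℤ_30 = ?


H = {0, 2, 4, 6, 8, 10, 12, 14, 16, 18, 20, 22, 24, 26, 28}, |H| = 15
Number of cosets = |G|/|H| = 30/15 = 2
0 + H = {0, 2, 4, 6, 8, 10, 12, 14, 16, 18, 20, 22, 24, 26, 28}
1 + H = {1, 3, 5, 7, 9, 11, 13, 15, 17, 19, 21, 23, 25, 27, 29}

Cosets: 0+H={0,2,4,6,8,10,12,14,16,18,20,22,24,26,28}; 1+H={1,3,5,7,9,11,13,15,17,19,21,23,25,27,29}


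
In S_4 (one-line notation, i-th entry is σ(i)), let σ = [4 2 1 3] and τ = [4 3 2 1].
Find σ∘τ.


σ∘τ: apply τ first, then σ
1 →τ 4 →σ 3
2 →τ 3 →σ 1
3 →τ 2 →σ 2
4 →τ 1 →σ 4

σ∘τ = [3 1 2 4]


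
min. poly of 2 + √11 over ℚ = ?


Let α = 2 + √11. Then α - 2 = √11, so (α - 2)² = 11, giving α² - 4α - 7 = 0. Degree 2 and α ∉ ℚ, so this is the minimal polynomial.

Minimal polynomial: x² - 4x - 7


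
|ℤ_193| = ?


ℤ_n has n elements.

|ℤ_193| = 193


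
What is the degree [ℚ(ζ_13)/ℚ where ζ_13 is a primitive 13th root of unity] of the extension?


[ℚ(ζ_n):ℚ] = deg Φ_n(x) = φ(n). Here φ(13) = 12

[ℚ(ζ_13)/ℚ where ζ_13 is a primitive 13th root of unity] = 12


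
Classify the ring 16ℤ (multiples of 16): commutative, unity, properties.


16ℤ is a commutative ring under +,× but has no multiplicative identity (1 ∉ 16ℤ); it has no zero divisors, but without unity it is not an integral domain
Commutative: Yes
Integral domain: No
Has unity: No

16ℤ (multiples of 16): Commutative=Yes, Unity=No


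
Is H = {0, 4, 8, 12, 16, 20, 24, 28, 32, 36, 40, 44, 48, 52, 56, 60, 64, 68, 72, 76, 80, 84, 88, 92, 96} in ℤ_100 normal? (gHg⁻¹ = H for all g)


H = {0, 4, 8, 12, 16, 20, 24, 28, 32, 36, 40, 44, 48, 52, 56, 60, 64, 68, 72, 76, 80, 84, 88, 92, 96} in ℤ_100
ℤ_100 is abelian; every subgroup of an abelian group is normal

Yes, normal subgroup


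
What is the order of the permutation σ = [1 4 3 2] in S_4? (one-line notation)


Cycle decomposition: (2 4)
Cycle lengths: 2
Order = lcm(2) = 2

ord(σ) = 2


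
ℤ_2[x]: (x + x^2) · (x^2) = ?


Expand and collect like terms; reduce coefficients mod 2:
x^0: 0·0 = 0 ≡ 0 (mod 2)
x^1: 0·0 + 1·0 = 0 ≡ 0 (mod 2)
x^2: 0·1 + 1·0 + 1·0 = 0 ≡ 0 (mod 2)
x^3: 1·1 + 1·0 = 1 ≡ 1 (mod 2)
x^4: 1·1 = 1 ≡ 1 (mod 2)
Result: x^3 + x^4

f · g = x^3 + x^4


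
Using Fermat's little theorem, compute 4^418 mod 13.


Fermat's little theorem: if p is prime and gcd(a,p)=1, then a^(p-1) ≡ 1 (mod p)
p = 13 is prime, gcd(4,13) = 1
Reduce exponent: 418 mod 12 = 10
So 4^418 ≡ 4^10 (mod 13)
4^10 mod 13 = 9

4^418 ≡ 9 (mod 13)


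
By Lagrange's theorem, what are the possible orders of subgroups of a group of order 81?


Lagrange's theorem: |H| divides |G|
|G| = 81
Divisors of 81: 1, 3, 9, 27, 81

Possible subgroup orders: {1, 3, 9, 27, 81}


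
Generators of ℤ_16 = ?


g generates ℤ_n iff gcd(g,n) = 1
Checking each g ∈ {1,...,15}:
gcd(1,16) = 1
gcd(2,16) = 2
gcd(3,16) = 1
gcd(4,16) = 4
gcd(5,16) = 1
gcd(6,16) = 2
gcd(7,16) = 1
gcd(8,16) = 8
gcd(9,16) = 1
gcd(10,16) = 2
gcd(11,16) = 1
gcd(12,16) = 4
gcd(13,16) = 1
gcd(14,16) = 2
gcd(15,16) = 1
Generators: {1, 3, 5, 7, 9, 11, 13, 15}
Number of generators = φ(16) = 8

Generators of ℤ_16 = {1, 3, 5, 7, 9, 11, 13, 15}


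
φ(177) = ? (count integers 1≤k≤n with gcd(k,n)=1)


Factor n: 177 = 3 × 59
φ(n) = n · ∏(1 - 1/p) over distinct primes p | n
φ(177) = 177 · (1 - 1/3) · (1 - 1/59) = 116

φ(177) = 116


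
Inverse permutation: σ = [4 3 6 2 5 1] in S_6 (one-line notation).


To find σ⁻¹, swap domain and range:
σ(1) = 4 → σ⁻¹(4) = 1
σ(2) = 3 → σ⁻¹(3) = 2
σ(3) = 6 → σ⁻¹(6) = 3
σ(4) = 2 → σ⁻¹(2) = 4
σ(5) = 5 → σ⁻¹(5) = 5
σ(6) = 1 → σ⁻¹(1) = 6

σ⁻¹ = [6 4 2 1 5 3]


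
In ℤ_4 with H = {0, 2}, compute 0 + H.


0 + H = {0 + h (mod 4) : h ∈ H}
0+0=0, 0+2=2

0 + H = {0, 2}


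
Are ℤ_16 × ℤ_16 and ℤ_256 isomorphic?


Comparing ℤ_16 × ℤ_16 and ℤ_256:
gcd(16,16) = 16 ≠ 1. Max element order in ℤ_16×ℤ_16 is lcm(16,16) = 16 < 256, so it has no element of order 256

No, ℤ_16 × ℤ_16 ≇ ℤ_256


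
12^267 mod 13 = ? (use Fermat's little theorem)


Fermat's little theorem: if p is prime and gcd(a,p)=1, then a^(p-1) ≡ 1 (mod p)
p = 13 is prime, gcd(12,13) = 1
Reduce exponent: 267 mod 12 = 3
So 12^267 ≡ 12^3 (mod 13)
12^3 mod 13 = 12

12^267 ≡ 12 (mod 13)


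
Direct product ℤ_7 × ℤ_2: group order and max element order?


|ℤ_7 × ℤ_2| = 7 × 2 = 14
Max element order = lcm(7,2) = 14
Cyclic? Yes (gcd=1)

|ℤ_7×ℤ_2| = 14, max element order = 14


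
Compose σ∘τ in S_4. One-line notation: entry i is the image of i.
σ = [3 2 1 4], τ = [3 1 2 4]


σ∘τ: apply τ first, then σ
1 →τ 3 →σ 1
2 →τ 1 →σ 3
3 →τ 2 →σ 2
4 →τ 4 →σ 4

σ∘τ = [1 3 2 4]


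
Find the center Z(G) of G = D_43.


Z(G) = {g ∈ G | gx = xg for all x ∈ G}
For odd n, Z(D_n) = {e}: no nontrivial rotation commutes with all reflections

Z(D_43) = {e}


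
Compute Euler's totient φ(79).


Factor n: 79 = 79
φ(n) = n · ∏(1 - 1/p) over distinct primes p | n
φ(79) = 79 · (1 - 1/79) = 78

φ(79) = 78


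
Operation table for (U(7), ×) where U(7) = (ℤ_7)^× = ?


Elements: {1, 2, 3, 4, 5, 6}
Operation: multiplication mod 7
Entry (a, b) = (a × b) mod 7

Cayley table:
  | 1 | 2 | 3 | 4 | 5 | 6
1 | 1 | 2 | 3 | 4 | 5 | 6
2 | 2 | 4 | 6 | 1 | 3 | 5
3 | 3 | 6 | 2 | 5 | 1 | 4
4 | 4 | 1 | 5 | 2 | 6 | 3
5 | 5 | 3 | 1 | 6 | 4 | 2
6 | 6 | 5 | 4 | 3 | 2 | 1


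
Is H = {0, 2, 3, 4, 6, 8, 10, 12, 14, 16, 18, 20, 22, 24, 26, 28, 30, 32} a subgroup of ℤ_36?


Subgroup test for H = {0, 2, 3, 4, 6, 8, 10, 12, 14, 16, 18, 20, 22, 24, 26, 28, 30, 32} in (ℤ_36, +):
(1) 0 ∈ H? Yes
(2) Closure: for all a,b ∈ H, (a+b) mod 36 ∈ H? No  [counterexample: 2 + 3 = 5 ∉ H]
(3) Inverses: for all a ∈ H, -a mod 36 ∈ H? No

No, H is not a subgroup of ℤ_36


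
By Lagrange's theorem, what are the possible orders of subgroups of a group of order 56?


Lagrange's theorem: |H| divides |G|
|G| = 56
Divisors of 56: 1, 2, 4, 7, 8, 14, 28, 56

Possible subgroup orders: {1, 2, 4, 7, 8, 14, 28, 56}


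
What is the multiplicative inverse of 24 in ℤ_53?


Use the extended Euclidean algorithm to write 1 = 24·s + 53·t; then s mod 53 is the inverse.
Euclidean algorithm:
  24 = 0·53 + 24
  53 = 2·24 + 5
  24 = 4·5 + 4
  5 = 1·4 + 1
  4 = 4·1 + 0
gcd(24,53) = 1
Back-substitution gives: 24·(-11) + 53·(5) = 1
So 24⁻¹ ≡ -11 ≡ 42 (mod 53)
Check: 24 × 42 = 1008 ≡ 1 (mod 53) ✓

24⁻¹ ≡ 42 (mod 53)


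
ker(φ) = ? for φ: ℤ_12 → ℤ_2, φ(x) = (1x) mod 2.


Kernel = preimage of identity
ker(φ) = {x ∈ ℤ_12 : 1x ≡ 0 (mod 2)}. Since 2 | 12, φ is well-defined. The kernel is the cyclic subgroup ⟨2⟩ of ℤ_12 (order 6), i.e. {0, 2, 4, 6, 8, 10}

ker(φ) = {0, 2, 4, 6, 8, 10}


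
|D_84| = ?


|D_n| = 2n (n rotations and n reflections)
|D_84| = 2×84 = 168

|D_84| = 168


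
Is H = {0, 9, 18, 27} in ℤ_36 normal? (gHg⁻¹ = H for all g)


H = {0, 9, 18, 27} in ℤ_36
ℤ_36 is abelian; every subgroup of an abelian group is normal

Yes, normal subgroup


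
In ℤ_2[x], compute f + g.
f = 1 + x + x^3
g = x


Add coefficients mod 2:
x^0: 1 + 0 = 1 (mod 2)
x^1: 1 + 1 = 0 (mod 2)
x^2: 0 + 0 = 0 (mod 2)
x^3: 1 + 0 = 1 (mod 2)
Result: 1 + x^3

f + g = 1 + x^3


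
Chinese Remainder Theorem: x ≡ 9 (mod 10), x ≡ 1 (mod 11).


m₁ = 10, m₂ = 11, gcd = 1, so CRT applies. M = m₁·m₂ = 110
Let M₁ = M/m₁ = 11, M₂ = M/m₂ = 10
Find y₁ ≡ M₁⁻¹ (mod m₁): 11⁻¹ ≡ 1 (mod 10)
Find y₂ ≡ M₂⁻¹ (mod m₂): 10⁻¹ ≡ 10 (mod 11)
x = a₁·M₁·y₁ + a₂·M₂·y₂ = 9·11·1 + 1·10·10 = 199
Reduce mod 110: x ≡ 89
Check: 89 mod 10 = 9 ✓, 89 mod 11 = 1 ✓

x ≡ 89 (mod 110)


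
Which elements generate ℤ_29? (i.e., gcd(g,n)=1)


g generates ℤ_n iff gcd(g,n) = 1
Prime factors of 29: 29
Generators are g ∈ {1,...,28} not divisible by any of these primes.
Generators: {1, 2, 3, 4, 5, 6, 7, 8, 9, 10, 11, 12, 13, 14, 15, 16, 17, 18, 19, 20, 21, 22, 23, 24, 25, 26, 27, 28}
Number of generators = φ(29) = 28

Generators of ℤ_29 = {1, 2, 3, 4, 5, 6, 7, 8, 9, 10, 11, 12, 13, 14, 15, 16, 17, 18, 19, 20, 21, 22, 23, 24, 25, 26, 27, 28}


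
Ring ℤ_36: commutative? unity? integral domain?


ℤ_36 is a commutative ring with unity 1; 36 = 2×18 is composite, so 2·18 ≡ 0 gives zero divisors (not an integral domain)
Commutative: Yes
Integral domain: No
Has unity: Yes

ℤ_36: Commutative=Yes, Unity=Yes


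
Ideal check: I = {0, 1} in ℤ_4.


Check ideal conditions for I = {0, 1} in ℤ_4:
(1) I is an additive subgroup? No
(2) For r ∈ ℤ_4 and a ∈ I: r·a ∈ I? No  [counterexample: r=2, a=1, r·a mod 4 = 2 ∉ I]

No, I is not an ideal of ℤ_4


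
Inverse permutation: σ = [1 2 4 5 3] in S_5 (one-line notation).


To find σ⁻¹, swap domain and range:
σ(1) = 1 → σ⁻¹(1) = 1
σ(2) = 2 → σ⁻¹(2) = 2
σ(3) = 4 → σ⁻¹(4) = 3
σ(4) = 5 → σ⁻¹(5) = 4
σ(5) = 3 → σ⁻¹(3) = 5

σ⁻¹ = [1 2 5 3 4]


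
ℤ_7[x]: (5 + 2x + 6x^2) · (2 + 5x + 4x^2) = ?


Expand and collect like terms; reduce coefficients mod 7:
x^0: 5·2 = 10 ≡ 3 (mod 7)
x^1: 5·5 + 2·2 = 29 ≡ 1 (mod 7)
x^2: 5·4 + 2·5 + 6·2 = 42 ≡ 0 (mod 7)
x^3: 2·4 + 6·5 = 38 ≡ 3 (mod 7)
x^4: 6·4 = 24 ≡ 3 (mod 7)
Result: 3 + x + 3x^3 + 3x^4

f · g = 3 + x + 3x^3 + 3x^4


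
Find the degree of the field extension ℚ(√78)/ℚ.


√78 has minimal polynomial x² - 78 (irreducible over ℚ since 78 is squarefree)

[ℚ(√78)/ℚ] = 2


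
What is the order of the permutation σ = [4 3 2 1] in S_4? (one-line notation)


Cycle decomposition: (1 4) (2 3)
Cycle lengths: 2, 2
Order = lcm(2, 2) = 2

ord(σ) = 2


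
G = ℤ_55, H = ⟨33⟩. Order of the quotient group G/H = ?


|⟨33⟩| = n / gcd(33, 55) = 55 / 11 = 5
H is normal (ℤ_55 is abelian).
|G/H| = |G| / |H| = 55 / 5 = 11

|G/H| = 11


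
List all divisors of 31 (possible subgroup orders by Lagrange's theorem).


Lagrange's theorem: |H| divides |G|
|G| = 31
Divisors of 31: 1, 31

Possible subgroup orders: {1, 31}


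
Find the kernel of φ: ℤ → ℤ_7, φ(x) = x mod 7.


Kernel = preimage of identity
ker(φ) = {x ∈ ℤ : x ≡ 0 (mod 7)} = 7ℤ = {0, ±7, ±14, ...}

ker(φ) = 7ℤ


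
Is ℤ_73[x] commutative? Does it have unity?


ℤ_73 is a field (n prime), so ℤ_73[x] is a commutative integral domain with unity
Commutative: Yes
Integral domain: Yes
Has unity: Yes

ℤ_73[x]: Commutative=Yes, Unity=Yes


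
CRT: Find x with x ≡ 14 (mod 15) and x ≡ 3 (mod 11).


m₁ = 15, m₂ = 11, gcd = 1, so CRT applies. M = m₁·m₂ = 165
Let M₁ = M/m₁ = 11, M₂ = M/m₂ = 15
Find y₁ ≡ M₁⁻¹ (mod m₁): 11⁻¹ ≡ 11 (mod 15)
Find y₂ ≡ M₂⁻¹ (mod m₂): 15⁻¹ ≡ 3 (mod 11)
x = a₁·M₁·y₁ + a₂·M₂·y₂ = 14·11·11 + 3·15·3 = 1829
Reduce mod 165: x ≡ 14
Check: 14 mod 15 = 14 ✓, 14 mod 11 = 3 ✓

x ≡ 14 (mod 165)


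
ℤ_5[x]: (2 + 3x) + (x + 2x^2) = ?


Add coefficients mod 5:
x^0: 2 + 0 = 2 (mod 5)
x^1: 3 + 1 = 4 (mod 5)
x^2: 0 + 2 = 2 (mod 5)
Result: 2 + 4x + 2x^2

f + g = 2 + 4x + 2x^2


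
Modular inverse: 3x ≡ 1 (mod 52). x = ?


Use the extended Euclidean algorithm to write 1 = 3·s + 52·t; then s mod 52 is the inverse.
Euclidean algorithm:
  3 = 0·52 + 3
  52 = 17·3 + 1
  3 = 3·1 + 0
gcd(3,52) = 1
Back-substitution gives: 3·(-17) + 52·(1) = 1
So 3⁻¹ ≡ -17 ≡ 35 (mod 52)
Check: 3 × 35 = 105 ≡ 1 (mod 52) ✓

3⁻¹ ≡ 35 (mod 52)


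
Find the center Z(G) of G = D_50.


Z(G) = {g ∈ G | gx = xg for all x ∈ G}
For even n, Z(D_n) = {e, r^(n/2)}: the 180° rotation r^25 commutes with every reflection and rotation

Z(D_50) = {e, r^25}


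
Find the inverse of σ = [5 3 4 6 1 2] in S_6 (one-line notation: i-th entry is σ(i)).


To find σ⁻¹, swap domain and range:
σ(1) = 5 → σ⁻¹(5) = 1
σ(2) = 3 → σ⁻¹(3) = 2
σ(3) = 4 → σ⁻¹(4) = 3
σ(4) = 6 → σ⁻¹(6) = 4
σ(5) = 1 → σ⁻¹(1) = 5
σ(6) = 2 → σ⁻¹(2) = 6

σ⁻¹ = [5 6 2 3 1 4]


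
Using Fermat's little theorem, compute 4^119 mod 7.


Fermat's little theorem: if p is prime and gcd(a,p)=1, then a^(p-1) ≡ 1 (mod p)
p = 7 is prime, gcd(4,7) = 1
Reduce exponent: 119 mod 6 = 5
So 4^119 ≡ 4^5 (mod 7)
4^5 mod 7 = 2

4^119 ≡ 2 (mod 7)


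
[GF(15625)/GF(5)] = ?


GF(15625) = GF(5^6), so the extension degree is 6

[GF(15625)/GF(5)] = 6


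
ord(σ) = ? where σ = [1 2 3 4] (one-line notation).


Cycle decomposition: identity (all elements fixed)
Order = 1 (identity has order 1)

ord(σ) = 1


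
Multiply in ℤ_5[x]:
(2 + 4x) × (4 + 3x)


Expand and collect like terms; reduce coefficients mod 5:
x^0: 2·4 = 8 ≡ 3 (mod 5)
x^1: 2·3 + 4·4 = 22 ≡ 2 (mod 5)
x^2: 4·3 = 12 ≡ 2 (mod 5)
Result: 3 + 2x + 2x^2

f · g = 3 + 2x + 2x^2


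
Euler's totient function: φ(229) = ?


Factor n: 229 = 229
φ(n) = n · ∏(1 - 1/p) over distinct primes p | n
φ(229) = 229 · (1 - 1/229) = 228

φ(229) = 228


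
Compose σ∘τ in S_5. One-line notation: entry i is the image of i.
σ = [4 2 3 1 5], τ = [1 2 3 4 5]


σ∘τ: apply τ first, then σ
1 →τ 1 →σ 4
2 →τ 2 →σ 2
3 →τ 3 →σ 3
4 →τ 4 →σ 1
5 →τ 5 →σ 5

σ∘τ = [4 2 3 1 5]


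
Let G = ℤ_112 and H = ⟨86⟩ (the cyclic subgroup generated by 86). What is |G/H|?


|⟨86⟩| = n / gcd(86, 112) = 112 / 2 = 56
H is normal (ℤ_112 is abelian).
|G/H| = |G| / |H| = 112 / 56 = 2

|G/H| = 2


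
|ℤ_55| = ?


ℤ_n has n elements.

|ℤ_55| = 55


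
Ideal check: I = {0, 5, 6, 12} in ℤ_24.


Check ideal conditions for I = {0, 5, 6, 12} in ℤ_24:
(1) I is an additive subgroup? No
(2) For r ∈ ℤ_24 and a ∈ I: r·a ∈ I? No  [counterexample: r=2, a=5, r·a mod 24 = 10 ∉ I]

No, I is not an ideal of ℤ_24


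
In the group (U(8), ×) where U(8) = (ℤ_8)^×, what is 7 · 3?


Operation: multiplication mod 8
7 · 3 = (a × b) mod 8 with a = 7, b = 3

7 · 3 = 5


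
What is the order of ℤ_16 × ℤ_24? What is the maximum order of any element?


|ℤ_16 × ℤ_24| = 16 × 24 = 384
Max element order = lcm(16,24) = 48
Cyclic? No (gcd=8)

|ℤ_16×ℤ_24| = 384, max element order = 48


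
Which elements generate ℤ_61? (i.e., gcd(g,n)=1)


g generates ℤ_n iff gcd(g,n) = 1
Prime factors of 61: 61
Generators are g ∈ {1,...,60} not divisible by any of these primes.
Generators: {1, 2, 3, 4, 5, 6, 7, 8, 9, 10, 11, 12, 13, 14, 15, 16, 17, 18, 19, 20, 21, 22, 23, 24, 25, 26, 27, 28, 29, 30, 31, 32, 33, 34, 35, 36, 37, 38, 39, 40, 41, 42, 43, 44, 45, 46, 47, 48, 49, 50, 51, 52, 53, 54, 55, 56, 57, 58, 59, 60}
Number of generators = φ(61) = 60

Generators of ℤ_61 = {1, 2, 3, 4, 5, 6, 7, 8, 9, 10, 11, 12, 13, 14, 15, 16, 17, 18, 19, 20, 21, 22, 23, 24, 25, 26, 27, 28, 29, 30, 31, 32, 33, 34, 35, 36, 37, 38, 39, 40, 41, 42, 43, 44, 45, 46, 47, 48, 49, 50, 51, 52, 53, 54, 55, 56, 57, 58, 59, 60}


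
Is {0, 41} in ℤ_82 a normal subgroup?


H = {0, 41} in ℤ_82
ℤ_82 is abelian; every subgroup of an abelian group is normal

Yes, normal subgroup


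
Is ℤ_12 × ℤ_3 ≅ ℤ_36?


Comparing ℤ_12 × ℤ_3 and ℤ_36:
gcd(12,3) = 3 ≠ 1. Max element order in ℤ_12×ℤ_3 is lcm(12,3) = 12 < 36, so it has no element of order 36

No, ℤ_12 × ℤ_3 ≇ ℤ_36


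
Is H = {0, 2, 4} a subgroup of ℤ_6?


Subgroup test for H = {0, 2, 4} in (ℤ_6, +):
(1) 0 ∈ H? Yes
(2) Closure: for all a,b ∈ H, (a+b) mod 6 ∈ H? Yes
(3) Inverses: for all a ∈ H, -a mod 6 ∈ H? Yes

Yes, H is a subgroup of ℤ_6


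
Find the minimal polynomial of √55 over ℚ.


√55 satisfies x² - 55 = 0, irreducible over ℚ since 55 is squarefree

Minimal polynomial: x² - 55


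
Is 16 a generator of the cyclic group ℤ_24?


g generates ℤ_n iff gcd(g, n) = 1
gcd(16, 24) = 8
Since gcd = 8 ≠ 1, ⟨16⟩ has order 3 < 24, so 16 is not a generator.

No, 16 does not generate ℤ_24


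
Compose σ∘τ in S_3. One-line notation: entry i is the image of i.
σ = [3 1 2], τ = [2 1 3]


σ∘τ: apply τ first, then σ
1 →τ 2 →σ 1
2 →τ 1 →σ 3
3 →τ 3 →σ 2

σ∘τ = [1 3 2]


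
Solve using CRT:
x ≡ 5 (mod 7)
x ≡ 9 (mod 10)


m₁ = 7, m₂ = 10, gcd = 1, so CRT applies. M = m₁·m₂ = 70
Let M₁ = M/m₁ = 10, M₂ = M/m₂ = 7
Find y₁ ≡ M₁⁻¹ (mod m₁): 10⁻¹ ≡ 5 (mod 7)
Find y₂ ≡ M₂⁻¹ (mod m₂): 7⁻¹ ≡ 3 (mod 10)
x = a₁·M₁·y₁ + a₂·M₂·y₂ = 5·10·5 + 9·7·3 = 439
Reduce mod 70: x ≡ 19
Check: 19 mod 7 = 5 ✓, 19 mod 10 = 9 ✓

x ≡ 19 (mod 70)


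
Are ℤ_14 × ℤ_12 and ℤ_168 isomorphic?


Comparing ℤ_14 × ℤ_12 and ℤ_168:
gcd(14,12) = 2 ≠ 1. Max element order in ℤ_14×ℤ_12 is lcm(14,12) = 84 < 168, so it has no element of order 168

No, ℤ_14 × ℤ_12 ≇ ℤ_168


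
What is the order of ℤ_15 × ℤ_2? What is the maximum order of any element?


|ℤ_15 × ℤ_2| = 15 × 2 = 30
Max element order = lcm(15,2) = 30
Cyclic? Yes (gcd=1)

|ℤ_15×ℤ_2| = 30, max element order = 30


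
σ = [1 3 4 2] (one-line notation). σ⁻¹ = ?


To find σ⁻¹, swap domain and range:
σ(1) = 1 → σ⁻¹(1) = 1
σ(2) = 3 → σ⁻¹(3) = 2
σ(3) = 4 → σ⁻¹(4) = 3
σ(4) = 2 → σ⁻¹(2) = 4

σ⁻¹ = [1 4 2 3]


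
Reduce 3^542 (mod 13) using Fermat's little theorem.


Fermat's little theorem: if p is prime and gcd(a,p)=1, then a^(p-1) ≡ 1 (mod p)
p = 13 is prime, gcd(3,13) = 1
Reduce exponent: 542 mod 12 = 2
So 3^542 ≡ 3^2 (mod 13)
3^2 mod 13 = 9

3^542 ≡ 9 (mod 13)


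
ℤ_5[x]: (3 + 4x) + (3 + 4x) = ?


Add coefficients mod 5:
x^0: 3 + 3 = 1 (mod 5)
x^1: 4 + 4 = 3 (mod 5)
Result: 1 + 3x

f + g = 1 + 3x


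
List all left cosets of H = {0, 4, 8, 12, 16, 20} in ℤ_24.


H = {0, 4, 8, 12, 16, 20}, |H| = 6
Number of cosets = |G|/|H| = 24/6 = 4
0 + H = {0, 4, 8, 12, 16, 20}
1 + H = {1, 5, 9, 13, 17, 21}
2 + H = {2, 6, 10, 14, 18, 22}
3 + H = {3, 7, 11, 15, 19, 23}

Cosets: 0+H={0,4,8,12,16,20}; 1+H={1,5,9,13,17,21}; 2+H={2,6,10,14,18,22}; 3+H={3,7,11,15,19,23}


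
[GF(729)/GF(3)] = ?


GF(729) = GF(3^6), so the extension degree is 6

[GF(729)/GF(3)] = 6


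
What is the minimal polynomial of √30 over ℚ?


√30 satisfies x² - 30 = 0, irreducible over ℚ since 30 is squarefree

Minimal polynomial: x² - 30


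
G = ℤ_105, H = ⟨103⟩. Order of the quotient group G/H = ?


|⟨103⟩| = n / gcd(103, 105) = 105 / 1 = 105
H is normal (ℤ_105 is abelian).
|G/H| = |G| / |H| = 105 / 105 = 1

|G/H| = 1


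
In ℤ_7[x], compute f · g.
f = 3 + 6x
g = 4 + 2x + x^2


Expand and collect like terms; reduce coefficients mod 7:
x^0: 3·4 = 12 ≡ 5 (mod 7)
x^1: 3·2 + 6·4 = 30 ≡ 2 (mod 7)
x^2: 3·1 + 6·2 = 15 ≡ 1 (mod 7)
x^3: 6·1 = 6 ≡ 6 (mod 7)
Result: 5 + 2x + x^2 + 6x^3

f · g = 5 + 2x + x^2 + 6x^3


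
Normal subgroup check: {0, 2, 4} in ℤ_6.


H = {0, 2, 4} in ℤ_6
ℤ_6 is abelian; every subgroup of an abelian group is normal

Yes, normal subgroup


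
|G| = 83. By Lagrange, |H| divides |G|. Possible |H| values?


Lagrange's theorem: |H| divides |G|
|G| = 83
Divisors of 83: 1, 83

Possible subgroup orders: {1, 83}


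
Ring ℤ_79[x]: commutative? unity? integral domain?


ℤ_79 is a field (n prime), so ℤ_79[x] is a commutative integral domain with unity
Commutative: Yes
Integral domain: Yes
Has unity: Yes

ℤ_79[x]: Commutative=Yes, Unity=Yes


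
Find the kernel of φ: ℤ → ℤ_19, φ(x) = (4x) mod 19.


Kernel = preimage of identity
ker(φ) = {x ∈ ℤ : 4x ≡ 0 (mod 19)}. gcd(4,19) = 1, so 4x ≡ 0 (mod 19) ⟺ x ≡ 0 (mod 19/1 = 19). Hence ker(φ) = 19ℤ

ker(φ) = 19ℤ


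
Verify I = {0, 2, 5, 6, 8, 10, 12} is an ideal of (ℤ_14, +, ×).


Check ideal conditions for I = {0, 2, 5, 6, 8, 10, 12} in ℤ_14:
(1) I is an additive subgroup? No
(2) For r ∈ ℤ_14 and a ∈ I: r·a ∈ I? No  [counterexample: r=2, a=2, r·a mod 14 = 4 ∉ I]

No, I is not an ideal of ℤ_14


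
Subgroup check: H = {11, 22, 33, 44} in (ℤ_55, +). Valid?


Subgroup test for H = {11, 22, 33, 44} in (ℤ_55, +):
(1) 0 ∈ H? No
(2) Closure: for all a,b ∈ H, (a+b) mod 55 ∈ H? No  [counterexample: 11 + 44 = 0 ∉ H]
(3) Inverses: for all a ∈ H, -a mod 55 ∈ H? Yes

No, H is not a subgroup of ℤ_55


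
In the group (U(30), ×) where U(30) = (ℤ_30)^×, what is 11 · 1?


Operation: multiplication mod 30
11 · 1 = (a × b) mod 30 with a = 11, b = 1

11 · 1 = 11


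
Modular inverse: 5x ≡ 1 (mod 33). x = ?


Use the extended Euclidean algorithm to write 1 = 5·s + 33·t; then s mod 33 is the inverse.
Euclidean algorithm:
  5 = 0·33 + 5
  33 = 6·5 + 3
  5 = 1·3 + 2
  3 = 1·2 + 1
  2 = 2·1 + 0
gcd(5,33) = 1
Back-substitution gives: 5·(-13) + 33·(2) = 1
So 5⁻¹ ≡ -13 ≡ 20 (mod 33)
Check: 5 × 20 = 100 ≡ 1 (mod 33) ✓

5⁻¹ ≡ 20 (mod 33)


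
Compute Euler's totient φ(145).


Factor n: 145 = 5 × 29
φ(n) = n · ∏(1 - 1/p) over distinct primes p | n
φ(145) = 145 · (1 - 1/5) · (1 - 1/29) = 112

φ(145) = 112


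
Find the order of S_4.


|S_n| = n! (number of permutations of n symbols)
|S_4| = 4! = 24

|S_4| = 24


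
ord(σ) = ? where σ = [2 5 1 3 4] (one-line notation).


Cycle decomposition: (1 2 5 4 3)
Cycle lengths: 5
Order = lcm(5) = 5

ord(σ) = 5


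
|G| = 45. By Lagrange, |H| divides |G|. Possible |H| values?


Lagrange's theorem: |H| divides |G|
|G| = 45
Divisors of 45: 1, 3, 5, 9, 15, 45

Possible subgroup orders: {1, 3, 5, 9, 15, 45}


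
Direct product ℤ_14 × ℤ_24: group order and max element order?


|ℤ_14 × ℤ_24| = 14 × 24 = 336
Max element order = lcm(14,24) = 168
Cyclic? No (gcd=2)

|ℤ_14×ℤ_24| = 336, max element order = 168


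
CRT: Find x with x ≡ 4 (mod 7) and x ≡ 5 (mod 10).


m₁ = 7, m₂ = 10, gcd = 1, so CRT applies. M = m₁·m₂ = 70
Let M₁ = M/m₁ = 10, M₂ = M/m₂ = 7
Find y₁ ≡ M₁⁻¹ (mod m₁): 10⁻¹ ≡ 5 (mod 7)
Find y₂ ≡ M₂⁻¹ (mod m₂): 7⁻¹ ≡ 3 (mod 10)
x = a₁·M₁·y₁ + a₂·M₂·y₂ = 4·10·5 + 5·7·3 = 305
Reduce mod 70: x ≡ 25
Check: 25 mod 7 = 4 ✓, 25 mod 10 = 5 ✓

x ≡ 25 (mod 70)
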